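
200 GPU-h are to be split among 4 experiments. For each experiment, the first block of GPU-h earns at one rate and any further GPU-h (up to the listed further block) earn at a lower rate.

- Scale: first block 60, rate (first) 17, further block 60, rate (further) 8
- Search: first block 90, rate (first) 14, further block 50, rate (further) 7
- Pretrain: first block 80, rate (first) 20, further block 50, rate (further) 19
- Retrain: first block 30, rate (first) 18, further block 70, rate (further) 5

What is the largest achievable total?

Order all 8 blocks by rate: Pretrain/tier1 20 > Pretrain/tier2 19 > Retrain/tier1 18 > Scale/tier1 17 > Search/tier1 14 > Scale/tier2 8 > Search/tier2 7 > Retrain/tier2 5.
Pretrain tier1 at 20: fill all 80 → 120 left.
Pretrain/tier2 (19): +50 → 70 left.
Retrain/tier1 (18): +30 → 40 left.
Scale tier1 at 17: only 40 left, fill 40.
Total = 20×80 + 19×50 + 18×30 + 17×40 = 3770.

3770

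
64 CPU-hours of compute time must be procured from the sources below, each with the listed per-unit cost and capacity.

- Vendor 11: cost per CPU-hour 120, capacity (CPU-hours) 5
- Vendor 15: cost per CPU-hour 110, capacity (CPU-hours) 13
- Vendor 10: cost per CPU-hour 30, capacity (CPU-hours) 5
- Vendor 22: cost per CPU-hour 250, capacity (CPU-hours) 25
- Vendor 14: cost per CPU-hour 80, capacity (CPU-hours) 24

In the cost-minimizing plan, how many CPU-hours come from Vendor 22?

Fill from the cheapest source first.
Take 5 from Vendor 10 at 30 → need 59 more.
Vendor 14 (80): use full 24 → 35 CPU-hours to go.
Vendor 15 (110): use full 13 → 22 CPU-hours to go.
Vendor 11 (120): use full 5 → 17 CPU-hours to go.
Vendor 22 at 250: take 17 of its 25 → requirement met.

17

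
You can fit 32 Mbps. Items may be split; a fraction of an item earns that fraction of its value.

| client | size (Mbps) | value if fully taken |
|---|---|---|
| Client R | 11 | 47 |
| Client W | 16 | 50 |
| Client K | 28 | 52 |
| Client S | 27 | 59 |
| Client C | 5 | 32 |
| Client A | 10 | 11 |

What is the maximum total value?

129

Sort by value density: Client C 32/5≈6.4, Client R 47/11≈4.27, Client W 50/16≈3.12, Client S 59/27≈2.19, Client K 52/28≈1.86, Client A 11/10≈1.1.
Client C: take in full, 5 Mbps for value 32 → 27 left.
All 11 Mbps of Client R fit (value 47) → 16 remain.
Take all of Client W (16 Mbps, value 50) → 0 Mbps left.
Total value = 129.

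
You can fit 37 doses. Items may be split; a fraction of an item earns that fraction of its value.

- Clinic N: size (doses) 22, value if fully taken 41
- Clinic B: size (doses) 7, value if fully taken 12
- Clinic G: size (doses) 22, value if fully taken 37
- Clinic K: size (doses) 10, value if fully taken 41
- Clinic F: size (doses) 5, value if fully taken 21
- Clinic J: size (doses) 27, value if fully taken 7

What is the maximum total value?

103

Best value per unit of size first: Clinic F 21/5≈4.2, Clinic K 41/10≈4.1, Clinic N 41/22≈1.86, Clinic B 12/7≈1.71, Clinic G 37/22≈1.68, Clinic J 7/27≈0.259.
All 5 doses of Clinic F fit (value 21) → 32 remain.
Clinic K: take in full, 10 doses for value 41 → 22 left.
Take all of Clinic N (22 doses, value 41) → 0 doses left.
Total value = 103.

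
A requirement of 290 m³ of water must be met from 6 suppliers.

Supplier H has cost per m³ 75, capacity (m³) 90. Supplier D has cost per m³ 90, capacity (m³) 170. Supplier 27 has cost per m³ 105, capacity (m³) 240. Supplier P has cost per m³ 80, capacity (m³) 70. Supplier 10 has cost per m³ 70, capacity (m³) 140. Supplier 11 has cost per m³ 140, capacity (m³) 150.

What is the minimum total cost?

21350

Fill from the cheapest supplier first.
Supplier 10 at 70: take all 140 m³ — 150 still needed.
Take 90 from Supplier H at 75 — need 60 more.
Take 60 from Supplier P at 80 to finish.
Supplier D, Supplier 27, Supplier 11: unused.
Cost = 140×70 + 90×75 + 60×80 = 21350.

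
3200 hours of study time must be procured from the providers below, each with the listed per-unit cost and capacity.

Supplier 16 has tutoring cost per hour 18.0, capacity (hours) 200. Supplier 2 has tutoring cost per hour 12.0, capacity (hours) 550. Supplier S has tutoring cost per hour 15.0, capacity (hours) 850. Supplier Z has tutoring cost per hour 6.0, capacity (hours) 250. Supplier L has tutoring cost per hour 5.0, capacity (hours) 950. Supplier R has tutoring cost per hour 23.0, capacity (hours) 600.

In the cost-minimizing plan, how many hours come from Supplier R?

400

Cheapest first:
Supplier L (5.0): use full 950 ; 2250 hours to go.
Supplier Z (6.0): use full 250 ; 2000 hours to go.
Take 550 from Supplier 2 at 12.0 ; need 1450 more.
Supplier S (15.0): use full 850 ; 600 hours to go.
Take 200 from Supplier 16 at 18.0 ; need 400 more.
Supplier R (23.0): take the remaining 400 ; done.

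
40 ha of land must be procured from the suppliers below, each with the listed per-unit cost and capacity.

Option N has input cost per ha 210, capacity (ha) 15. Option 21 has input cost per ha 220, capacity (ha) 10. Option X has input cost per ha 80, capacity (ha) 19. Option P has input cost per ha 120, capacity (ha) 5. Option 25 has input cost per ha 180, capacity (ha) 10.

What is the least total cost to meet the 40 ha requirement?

5180

Cheapest first:
Option X at 80: take all 19 ha — 21 still needed.
Option P at 120: take all 5 ha — 16 still needed.
Option 25 (180): use full 10 — 6 ha to go.
Option N at 210: take 6 of its 15 — requirement met.
Option 21: unused.
Cost = 19×80 + 5×120 + 10×180 + 6×210 = 5180.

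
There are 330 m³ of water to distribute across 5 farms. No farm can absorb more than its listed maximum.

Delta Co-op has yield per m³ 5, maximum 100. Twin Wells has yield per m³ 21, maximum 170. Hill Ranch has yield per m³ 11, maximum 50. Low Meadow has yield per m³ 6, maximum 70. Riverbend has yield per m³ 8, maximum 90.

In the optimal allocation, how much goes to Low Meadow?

Highest yield per m³ first: Twin Wells 21 > Hill Ranch 11 > Riverbend 8 > Low Meadow 6 > Delta Co-op 5.
Give Twin Wells 170 to hit its cap of 170 — 160 left.
Hill Ranch: +50 to 50 (cap) — 110 left.
Riverbend: +90 to 90 (cap) — 20 left.
Low Meadow: +20 (room for 70) → 20. Pool exhausted.

20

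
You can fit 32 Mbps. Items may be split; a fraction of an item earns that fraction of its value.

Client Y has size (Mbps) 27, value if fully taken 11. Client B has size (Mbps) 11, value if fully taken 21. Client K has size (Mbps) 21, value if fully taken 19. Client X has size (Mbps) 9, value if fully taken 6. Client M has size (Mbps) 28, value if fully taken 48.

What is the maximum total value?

57

Rank by value-to-size ratio: Client B 21/11≈1.91, Client M 48/28≈1.71, Client K 19/21≈0.905, Client X 6/9≈0.667, Client Y 11/27≈0.407.
Client B: take in full, 11 Mbps for value 21 — 21 left.
21 Mbps left: a 21/28 share of Client M gives 48×21/28 = 36.
Total value = 57.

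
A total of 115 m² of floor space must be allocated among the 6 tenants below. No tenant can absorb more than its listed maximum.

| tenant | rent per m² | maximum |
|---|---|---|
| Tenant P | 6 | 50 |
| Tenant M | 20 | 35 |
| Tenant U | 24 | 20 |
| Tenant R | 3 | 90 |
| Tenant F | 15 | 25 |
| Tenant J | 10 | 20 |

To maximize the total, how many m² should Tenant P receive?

Order the tenants by rent per m²: Tenant U 24 > Tenant M 20 > Tenant F 15 > Tenant J 10 > Tenant P 6 > Tenant R 3.
Tenant U takes 20 to reach its cap of 20 — 95 left.
Tenant M takes 35 to reach its cap of 35 — 60 left.
Give Tenant F 25 to hit its cap of 25 — 35 left.
Tenant J takes 20 to reach its cap of 20 — 15 left.
Tenant P has room for 50 but only 15 remain, so it gets 15.

15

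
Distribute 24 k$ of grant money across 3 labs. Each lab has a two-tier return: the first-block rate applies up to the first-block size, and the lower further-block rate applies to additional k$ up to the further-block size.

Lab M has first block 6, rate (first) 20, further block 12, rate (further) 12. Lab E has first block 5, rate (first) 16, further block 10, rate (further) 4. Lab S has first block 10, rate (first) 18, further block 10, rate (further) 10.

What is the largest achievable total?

Rank every tier by rate: Lab M/T1 20 > Lab S/T1 18 > Lab E/T1 16 > Lab M/T2 12 > Lab S/T2 10 > Lab E/T2 4.
Lab M T1 at 20: fill all 6 → 18 left.
Lab S T1 at 18: fill all 10 → 8 left.
Lab E/T1 (16): +5 → 3 left.
Lab M/T2: +3 of 12 at 12; pool empty.
Total = 20×6 + 18×10 + 16×5 + 12×3 = 416.

416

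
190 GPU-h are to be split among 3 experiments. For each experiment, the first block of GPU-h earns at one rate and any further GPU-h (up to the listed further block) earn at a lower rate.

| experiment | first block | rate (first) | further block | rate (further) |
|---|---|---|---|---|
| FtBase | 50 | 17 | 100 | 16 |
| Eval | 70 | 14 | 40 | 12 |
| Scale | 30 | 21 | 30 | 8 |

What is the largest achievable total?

Treat each block as its own option and order by rate: Scale/T1 21 > FtBase/T1 17 > FtBase/T2 16 > Eval/T1 14 > Eval/T2 12 > Scale/T2 8.
Fill Scale T1 block (30 at 21) → 160 left.
FtBase/T1 (17): +50 → 110 left.
Fill FtBase T2 block (100 at 16) → 10 left.
Eval/T1: +10 of 70 at 14; pool empty.
Total = 21×30 + 17×50 + 16×100 + 14×10 = 3220.

3220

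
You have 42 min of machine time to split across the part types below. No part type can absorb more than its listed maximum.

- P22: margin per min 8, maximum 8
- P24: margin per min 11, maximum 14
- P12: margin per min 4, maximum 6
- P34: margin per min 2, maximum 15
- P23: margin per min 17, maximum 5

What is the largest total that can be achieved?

345

Highest margin per min first: P23 17 > P24 11 > P22 8 > P12 4 > P34 2.
P23 takes 5 to reach its cap of 5 ; 37 left.
P24 takes 14 to reach its cap of 14 ; 23 left.
P22 takes 8 to reach its cap of 8 ; 15 left.
P12 takes 6 to reach its cap of 6 ; 9 left.
P34 has room for 15 but only 9 remain, so it gets 9.
Total = 8×8 + 11×14 + 4×6 + 2×9 + 17×5 = 345.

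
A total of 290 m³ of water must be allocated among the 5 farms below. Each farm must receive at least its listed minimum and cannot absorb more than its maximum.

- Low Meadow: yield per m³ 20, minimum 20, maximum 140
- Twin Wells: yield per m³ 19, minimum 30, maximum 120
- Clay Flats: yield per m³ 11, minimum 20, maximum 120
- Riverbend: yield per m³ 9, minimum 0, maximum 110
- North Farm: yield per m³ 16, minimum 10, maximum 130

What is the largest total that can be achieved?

5460

Meeting every minimum uses 20+30+20+0+10 = 80 m³, leaving 210.
Highest yield per m³ first: Low Meadow 20 > Twin Wells 19 > North Farm 16 > Clay Flats 11 > Riverbend 9.
Low Meadow takes 120 more to reach its cap of 140 ; 90 left.
Twin Wells: +90 to 120 (cap) ; 0 left.
Total = 20×140 + 19×120 + 11×20 + 16×10 = 5460.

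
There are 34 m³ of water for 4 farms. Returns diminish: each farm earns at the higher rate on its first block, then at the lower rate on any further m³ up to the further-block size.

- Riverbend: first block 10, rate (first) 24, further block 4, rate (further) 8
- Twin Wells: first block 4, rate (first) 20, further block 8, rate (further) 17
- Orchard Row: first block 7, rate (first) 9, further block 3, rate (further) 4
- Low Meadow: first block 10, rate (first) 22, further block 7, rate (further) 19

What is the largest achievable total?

Order all 8 blocks by rate: Riverbend/first 24 > Low Meadow/first 22 > Twin Wells/first 20 > Low Meadow/second 19 > Twin Wells/second 17 > Orchard Row/first 9 > Riverbend/second 8 > Orchard Row/second 4.
Riverbend/first (24): +10 ; 24 left.
Low Meadow first at 22: fill all 10 ; 14 left.
Fill Twin Wells first block (4 at 20) ; 10 left.
Low Meadow second at 19: fill all 7 ; 3 left.
Twin Wells/second: +3 of 8 at 17; pool empty.
Total = 24×10 + 22×10 + 20×4 + 19×7 + 17×3 = 724.

724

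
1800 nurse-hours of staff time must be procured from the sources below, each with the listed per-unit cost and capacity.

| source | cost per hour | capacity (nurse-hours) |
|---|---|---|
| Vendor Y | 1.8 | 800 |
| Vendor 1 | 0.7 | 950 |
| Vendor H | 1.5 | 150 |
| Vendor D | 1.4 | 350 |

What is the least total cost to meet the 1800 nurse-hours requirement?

2010

Cheapest first:
Vendor 1 (0.7): use full 950 — 850 nurse-hours to go.
Vendor D at 1.4: take all 350 nurse-hours — 500 still needed.
Vendor H (1.5): use full 150 — 350 nurse-hours to go.
Vendor Y (1.8): take the remaining 350 — done.
Cost = 950×0.7 + 350×1.4 + 150×1.5 + 350×1.8 = 2010.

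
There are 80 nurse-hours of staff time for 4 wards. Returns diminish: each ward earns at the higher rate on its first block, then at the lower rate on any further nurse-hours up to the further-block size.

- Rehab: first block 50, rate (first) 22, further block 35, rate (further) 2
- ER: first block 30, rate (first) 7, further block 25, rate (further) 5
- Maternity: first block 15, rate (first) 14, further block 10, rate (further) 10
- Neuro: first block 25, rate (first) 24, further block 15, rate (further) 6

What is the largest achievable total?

1770

Rank every tier by rate: Neuro/first 24 > Rehab/first 22 > Maternity/first 14 > Maternity/second 10 > ER/first 7 > Neuro/second 6 > ER/second 5 > Rehab/second 2.
Neuro/first (24): +25 — 55 left.
Rehab/first (22): +50 — 5 left.
5 remain; put them into Maternity first at 14.
Total = 24×25 + 22×50 + 14×5 = 1770.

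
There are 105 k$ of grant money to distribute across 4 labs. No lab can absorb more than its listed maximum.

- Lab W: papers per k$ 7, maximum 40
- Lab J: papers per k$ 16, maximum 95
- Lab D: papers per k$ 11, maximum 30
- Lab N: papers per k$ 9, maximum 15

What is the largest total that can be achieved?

Order the labs by papers per k$: Lab J 16 > Lab D 11 > Lab N 9 > Lab W 7.
Lab J takes 95 to reach its cap of 95 → 10 left.
Lab D has room for 30 but only 10 remain, so it gets 10.
Total = 16×95 + 11×10 = 1630.

1630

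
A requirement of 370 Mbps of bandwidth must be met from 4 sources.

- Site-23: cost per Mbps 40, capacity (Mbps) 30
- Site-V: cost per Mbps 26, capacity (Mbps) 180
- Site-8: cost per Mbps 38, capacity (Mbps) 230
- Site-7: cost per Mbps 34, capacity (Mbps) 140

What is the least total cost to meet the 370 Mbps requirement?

Fill from the cheapest source first.
Site-V at 26: take all 180 Mbps → 190 still needed.
Site-7 at 34: take all 140 Mbps → 50 still needed.
Site-8 at 38: take 50 of its 230 → requirement met.
Site-23: unused.
Cost = 180×26 + 140×34 + 50×38 = 11340.

11340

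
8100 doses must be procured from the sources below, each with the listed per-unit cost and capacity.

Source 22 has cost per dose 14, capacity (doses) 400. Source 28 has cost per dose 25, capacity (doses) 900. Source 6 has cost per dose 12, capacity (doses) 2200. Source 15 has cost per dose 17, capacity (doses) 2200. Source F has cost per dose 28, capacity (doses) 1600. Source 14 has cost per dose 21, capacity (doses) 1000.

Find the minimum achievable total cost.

Fill from the cheapest source first.
Source 6 at 12: take all 2200 doses — 5900 still needed.
Source 22 at 14: take all 400 doses — 5500 still needed.
Source 15 (17): use full 2200 — 3300 doses to go.
Take 1000 from Source 14 at 21 — need 2300 more.
Source 28 (25): use full 900 — 1400 doses to go.
Take 1400 from Source F at 28 to finish.
Cost = 2200×12 + 400×14 + 2200×17 + 1000×21 + 900×25 + 1400×28 = 152100.

152100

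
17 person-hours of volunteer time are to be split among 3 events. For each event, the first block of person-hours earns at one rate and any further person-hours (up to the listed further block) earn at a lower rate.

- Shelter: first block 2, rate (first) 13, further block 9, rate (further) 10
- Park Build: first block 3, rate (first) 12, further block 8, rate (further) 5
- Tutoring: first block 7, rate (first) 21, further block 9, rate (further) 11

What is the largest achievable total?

264

Treat each block as its own option and order by rate: Tutoring/first 21 > Shelter/first 13 > Park Build/first 12 > Tutoring/second 11 > Shelter/second 10 > Park Build/second 5.
Tutoring/first (21): +7 → 10 left.
Shelter first at 13: fill all 2 → 8 left.
Park Build first at 12: fill all 3 → 5 left.
Tutoring second at 11: only 5 left, fill 5.
Total = 21×7 + 13×2 + 12×3 + 11×5 = 264.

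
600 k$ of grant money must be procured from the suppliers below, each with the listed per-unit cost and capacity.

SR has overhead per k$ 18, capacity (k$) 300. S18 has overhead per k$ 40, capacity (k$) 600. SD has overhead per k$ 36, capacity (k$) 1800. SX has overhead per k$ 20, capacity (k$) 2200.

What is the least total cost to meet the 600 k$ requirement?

Cheapest first:
SR (18): use full 300 — 300 k$ to go.
Take 300 from SX at 20 to finish.
SD, S18: unused.
Cost = 300×18 + 300×20 = 11400.

11400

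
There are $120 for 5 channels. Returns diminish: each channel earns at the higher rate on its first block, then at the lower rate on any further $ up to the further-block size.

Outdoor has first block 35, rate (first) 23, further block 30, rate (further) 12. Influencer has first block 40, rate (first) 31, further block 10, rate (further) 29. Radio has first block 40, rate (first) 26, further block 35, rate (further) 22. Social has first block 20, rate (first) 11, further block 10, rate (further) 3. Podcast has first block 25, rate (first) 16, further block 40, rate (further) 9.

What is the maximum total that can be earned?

Rank every tier by rate: Influencer/first 31 > Influencer/second 29 > Radio/first 26 > Outdoor/first 23 > Radio/second 22 > Podcast/first 16 > Outdoor/second 12 > Social/first 11 > Podcast/second 9 > Social/second 3.
Fill Influencer first block (40 at 31) → 80 left.
Influencer second at 29: fill all 10 → 70 left.
Radio/first (26): +40 → 30 left.
30 remain; put them into Outdoor first at 23.
Total = 31×40 + 29×10 + 26×40 + 23×30 = 3260.

3260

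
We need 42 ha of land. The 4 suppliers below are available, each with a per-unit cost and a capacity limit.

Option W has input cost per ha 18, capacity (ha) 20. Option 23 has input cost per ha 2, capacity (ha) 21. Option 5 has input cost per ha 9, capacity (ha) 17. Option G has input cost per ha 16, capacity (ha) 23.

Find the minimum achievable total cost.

Use suppliers in increasing cost order.
Option 23 at 2: take all 21 ha → 21 still needed.
Option 5 (9): use full 17 → 4 ha to go.
Option G at 16: take 4 of its 23 → requirement met.
Option W: unused.
Cost = 21×2 + 17×9 + 4×16 = 259.

259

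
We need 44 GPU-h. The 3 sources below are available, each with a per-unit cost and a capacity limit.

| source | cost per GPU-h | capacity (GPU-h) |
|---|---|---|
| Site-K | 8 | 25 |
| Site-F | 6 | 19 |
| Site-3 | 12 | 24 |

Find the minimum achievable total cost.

314

Fill from the cheapest source first.
Take 19 from Site-F at 6 ; need 25 more.
Site-K (8): use full 25 ; 0 GPU-h to go.
Site-3: unused.
Cost = 19×6 + 25×8 = 314.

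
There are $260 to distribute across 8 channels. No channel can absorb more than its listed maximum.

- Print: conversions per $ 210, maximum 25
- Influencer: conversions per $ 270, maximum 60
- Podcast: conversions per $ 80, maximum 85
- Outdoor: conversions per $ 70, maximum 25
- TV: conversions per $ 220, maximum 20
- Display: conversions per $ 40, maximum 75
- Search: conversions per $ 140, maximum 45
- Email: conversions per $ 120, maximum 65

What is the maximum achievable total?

43550

Highest conversions per $ first: Influencer 270 > TV 220 > Print 210 > Search 140 > Email 120 > Podcast 80 > Outdoor 70 > Display 40.
Influencer takes 60 to reach its cap of 60 ; 200 left.
Give TV 20 to hit its cap of 20 ; 180 left.
Print takes 25 to reach its cap of 25 ; 155 left.
Give Search 45 to hit its cap of 45 ; 110 left.
Email takes 65 to reach its cap of 65 ; 45 left.
Podcast has room for 85 but only 45 remain, so it gets 45.
Total = 210×25 + 270×60 + 80×45 + 220×20 + 140×45 + 120×65 = 43550.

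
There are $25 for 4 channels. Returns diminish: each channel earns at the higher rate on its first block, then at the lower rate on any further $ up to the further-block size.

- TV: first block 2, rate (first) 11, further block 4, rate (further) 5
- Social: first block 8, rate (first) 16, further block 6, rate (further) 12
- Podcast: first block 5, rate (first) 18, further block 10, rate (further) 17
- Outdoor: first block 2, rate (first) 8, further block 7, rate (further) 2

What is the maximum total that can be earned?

Rank every tier by rate: Podcast/tier1 18 > Podcast/tier2 17 > Social/tier1 16 > Social/tier2 12 > TV/tier1 11 > Outdoor/tier1 8 > TV/tier2 5 > Outdoor/tier2 2.
Podcast/tier1 (18): +5 — 20 left.
Fill Podcast tier2 block (10 at 17) — 10 left.
Social/tier1 (16): +8 — 2 left.
2 remain; put them into Social tier2 at 12.
Total = 18×5 + 17×10 + 16×8 + 12×2 = 412.

412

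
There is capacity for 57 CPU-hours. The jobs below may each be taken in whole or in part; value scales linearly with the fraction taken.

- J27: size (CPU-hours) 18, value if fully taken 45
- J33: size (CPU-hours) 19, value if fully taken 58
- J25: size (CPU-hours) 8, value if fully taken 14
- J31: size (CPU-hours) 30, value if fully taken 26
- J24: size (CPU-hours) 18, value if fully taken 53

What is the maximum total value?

Best value per unit of size first: J33 58/19≈3.05, J24 53/18≈2.94, J27 45/18≈2.5, J25 14/8≈1.75, J31 26/30≈0.867.
Take all of J33 (19 CPU-hours, value 58) ; 38 CPU-hours left.
All 18 CPU-hours of J24 fit (value 53) ; 20 remain.
Take all of J27 (18 CPU-hours, value 45) ; 2 CPU-hours left.
Fill the last 2 CPU-hours with part of J25: 2/8 of it earns 3.5.
Total value = 159.5.

159.5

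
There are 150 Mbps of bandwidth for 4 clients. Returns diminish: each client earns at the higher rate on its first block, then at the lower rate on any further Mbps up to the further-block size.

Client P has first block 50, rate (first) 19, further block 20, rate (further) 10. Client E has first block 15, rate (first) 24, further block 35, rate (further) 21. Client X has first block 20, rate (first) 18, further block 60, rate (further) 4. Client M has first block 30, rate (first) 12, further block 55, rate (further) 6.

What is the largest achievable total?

2765

Rank every tier by rate: Client E/tier1 24 > Client E/tier2 21 > Client P/tier1 19 > Client X/tier1 18 > Client M/tier1 12 > Client P/tier2 10 > Client M/tier2 6 > Client X/tier2 4.
Client E tier1 at 24: fill all 15 — 135 left.
Fill Client E tier2 block (35 at 21) — 100 left.
Client P/tier1 (19): +50 — 50 left.
Client X/tier1 (18): +20 — 30 left.
Client M tier1 at 12: fill all 30 — 0 left.
Total = 24×15 + 21×35 + 19×50 + 18×20 + 12×30 = 2765.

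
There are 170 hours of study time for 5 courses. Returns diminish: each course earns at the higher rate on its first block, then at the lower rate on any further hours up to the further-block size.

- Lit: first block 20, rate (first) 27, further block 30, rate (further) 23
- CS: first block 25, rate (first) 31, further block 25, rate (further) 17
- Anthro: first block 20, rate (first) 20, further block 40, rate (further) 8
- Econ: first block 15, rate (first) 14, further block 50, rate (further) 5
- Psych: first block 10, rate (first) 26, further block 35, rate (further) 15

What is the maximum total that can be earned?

Rank every tier by rate: CS/first 31 > Lit/first 27 > Psych/first 26 > Lit/second 23 > Anthro/first 20 > CS/second 17 > Psych/second 15 > Econ/first 14 > Anthro/second 8 > Econ/second 5.
Fill CS first block (25 at 31) → 145 left.
Lit first at 27: fill all 20 → 125 left.
Fill Psych first block (10 at 26) → 115 left.
Lit second at 23: fill all 30 → 85 left.
Anthro/first (20): +20 → 65 left.
CS/second (17): +25 → 40 left.
Psych/second (15): +35 → 5 left.
Econ/first: +5 of 15 at 14; pool empty.
Total = 31×25 + 27×20 + 26×10 + 23×30 + 20×20 + 17×25 + 15×35 + 14×5 = 3685.

3685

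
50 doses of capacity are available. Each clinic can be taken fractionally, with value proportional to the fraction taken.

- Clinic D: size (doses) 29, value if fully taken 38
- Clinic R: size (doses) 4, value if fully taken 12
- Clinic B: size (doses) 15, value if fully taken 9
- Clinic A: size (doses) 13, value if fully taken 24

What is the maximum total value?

76.4

Best value per unit of size first: Clinic R 12/4≈3, Clinic A 24/13≈1.85, Clinic D 38/29≈1.31, Clinic B 9/15≈0.6.
Clinic R: take in full, 4 doses for value 12 → 46 left.
All 13 doses of Clinic A fit (value 24) → 33 remain.
Clinic D: take in full, 29 doses for value 38 → 4 left.
4 doses left: a 4/15 share of Clinic B gives 9×4/15 = 2.4.
Total value = 76.4.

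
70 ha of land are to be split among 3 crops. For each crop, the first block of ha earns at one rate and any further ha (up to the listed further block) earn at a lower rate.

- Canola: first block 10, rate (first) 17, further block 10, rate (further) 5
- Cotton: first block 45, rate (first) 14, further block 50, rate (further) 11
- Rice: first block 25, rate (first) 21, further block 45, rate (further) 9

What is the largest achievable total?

Order all 6 blocks by rate: Rice/T1 21 > Canola/T1 17 > Cotton/T1 14 > Cotton/T2 11 > Rice/T2 9 > Canola/T2 5.
Rice/T1 (21): +25 → 45 left.
Fill Canola T1 block (10 at 17) → 35 left.
Cotton T1 at 14: only 35 left, fill 35.
Total = 21×25 + 17×10 + 14×35 = 1185.

1185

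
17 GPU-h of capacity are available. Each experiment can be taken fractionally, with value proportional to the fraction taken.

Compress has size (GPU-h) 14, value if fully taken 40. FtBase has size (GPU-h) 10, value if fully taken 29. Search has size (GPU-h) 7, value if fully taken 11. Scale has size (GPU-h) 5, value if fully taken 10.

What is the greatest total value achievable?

49

Rank by value-to-size ratio: FtBase 29/10≈2.9, Compress 40/14≈2.86, Scale 10/5≈2, Search 11/7≈1.57.
Take all of FtBase (10 GPU-h, value 29) ; 7 GPU-h left.
Only 7 GPU-h remain; take 7/14 of Compress for value 40×7/14 = 20.
Total value = 49.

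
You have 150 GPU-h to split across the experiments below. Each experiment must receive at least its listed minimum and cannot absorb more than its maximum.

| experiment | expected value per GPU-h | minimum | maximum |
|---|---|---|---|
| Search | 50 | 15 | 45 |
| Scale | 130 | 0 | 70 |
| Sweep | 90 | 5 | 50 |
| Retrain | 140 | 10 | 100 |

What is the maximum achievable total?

Meeting every minimum uses 15+0+5+10 = 30 GPU-h, leaving 120.
Highest expected value per GPU-h first: Retrain 140 > Scale 130 > Sweep 90 > Search 50.
Retrain takes 90 more to reach its cap of 100 ; 30 left.
Scale: +30 (room for 70) → 30. Pool exhausted.
Total = 50×15 + 130×30 + 90×5 + 140×100 = 19100.

19100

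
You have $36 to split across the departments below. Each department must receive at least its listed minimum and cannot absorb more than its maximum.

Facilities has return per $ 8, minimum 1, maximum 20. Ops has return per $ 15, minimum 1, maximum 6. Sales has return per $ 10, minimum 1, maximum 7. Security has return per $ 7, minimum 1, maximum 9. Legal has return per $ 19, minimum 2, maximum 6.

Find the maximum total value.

Meeting every minimum uses 1+1+1+1+2 = 6 $, leaving 30.
Rank by return per $: Legal 19 > Ops 15 > Sales 10 > Facilities 8 > Security 7.
Give Legal 4 more to hit its cap of 6 ; 26 left.
Give Ops 5 more to hit its cap of 6 ; 21 left.
Give Sales 6 more to hit its cap of 7 ; 15 left.
Only 15 left; Facilities takes them to reach 16.
Total = 8×16 + 15×6 + 10×7 + 7×1 + 19×6 = 409.

409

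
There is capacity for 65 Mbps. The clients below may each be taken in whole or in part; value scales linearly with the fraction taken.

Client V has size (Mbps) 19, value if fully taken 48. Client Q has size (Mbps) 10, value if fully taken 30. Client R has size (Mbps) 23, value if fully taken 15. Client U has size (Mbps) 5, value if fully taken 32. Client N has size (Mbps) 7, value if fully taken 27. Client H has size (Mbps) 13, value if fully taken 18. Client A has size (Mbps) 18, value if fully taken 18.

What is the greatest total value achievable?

Rank by value-to-size ratio: Client U 32/5≈6.4, Client N 27/7≈3.86, Client Q 30/10≈3, Client V 48/19≈2.53, Client H 18/13≈1.38, Client A 18/18≈1, Client R 15/23≈0.652.
Client U: take in full, 5 Mbps for value 32 ; 60 left.
All 7 Mbps of Client N fit (value 27) ; 53 remain.
Client Q: take in full, 10 Mbps for value 30 ; 43 left.
Take all of Client V (19 Mbps, value 48) ; 24 Mbps left.
Client H: take in full, 13 Mbps for value 18 ; 11 left.
Only 11 Mbps remain; take 11/18 of Client A for value 18×11/18 = 11.
Total value = 166.

166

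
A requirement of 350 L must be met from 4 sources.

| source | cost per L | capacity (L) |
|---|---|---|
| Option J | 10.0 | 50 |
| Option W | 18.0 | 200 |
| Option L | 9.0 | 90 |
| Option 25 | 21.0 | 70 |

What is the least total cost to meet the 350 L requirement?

5120

Fill from the cheapest source first.
Take 90 from Option L at 9.0 ; need 260 more.
Option J (10.0): use full 50 ; 210 L to go.
Take 200 from Option W at 18.0 ; need 10 more.
Option 25 (21.0): take the remaining 10 ; done.
Cost = 90×9.0 + 50×10.0 + 200×18.0 + 10×21.0 = 5120.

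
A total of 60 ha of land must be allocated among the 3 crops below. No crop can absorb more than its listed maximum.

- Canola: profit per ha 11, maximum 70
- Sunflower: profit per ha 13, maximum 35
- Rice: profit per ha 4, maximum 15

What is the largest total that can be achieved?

Rank by profit per ha: Sunflower 13 > Canola 11 > Rice 4.
Sunflower takes 35 to reach its cap of 35 → 25 left.
Only 25 left; Canola takes them to reach 25.
Total = 11×25 + 13×35 = 730.

730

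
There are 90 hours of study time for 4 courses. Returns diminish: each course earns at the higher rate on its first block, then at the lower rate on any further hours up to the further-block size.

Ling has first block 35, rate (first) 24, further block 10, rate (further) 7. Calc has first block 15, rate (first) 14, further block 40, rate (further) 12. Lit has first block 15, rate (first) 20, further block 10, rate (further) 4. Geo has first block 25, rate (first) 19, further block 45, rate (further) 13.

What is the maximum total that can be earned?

Rank every tier by rate: Ling/T1 24 > Lit/T1 20 > Geo/T1 19 > Calc/T1 14 > Geo/T2 13 > Calc/T2 12 > Ling/T2 7 > Lit/T2 4.
Ling/T1 (24): +35 — 55 left.
Lit T1 at 20: fill all 15 — 40 left.
Geo T1 at 19: fill all 25 — 15 left.
Calc T1 at 14: fill all 15 — 0 left.
Total = 24×35 + 20×15 + 19×25 + 14×15 = 1825.

1825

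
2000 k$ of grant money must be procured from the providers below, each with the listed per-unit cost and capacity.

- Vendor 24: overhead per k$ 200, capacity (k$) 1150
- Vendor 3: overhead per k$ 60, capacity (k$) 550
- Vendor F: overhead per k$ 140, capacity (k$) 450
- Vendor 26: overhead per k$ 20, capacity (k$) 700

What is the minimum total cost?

Cheapest first:
Take 700 from Vendor 26 at 20 — need 1300 more.
Vendor 3 (60): use full 550 — 750 k$ to go.
Take 450 from Vendor F at 140 — need 300 more.
Take 300 from Vendor 24 at 200 to finish.
Cost = 700×20 + 550×60 + 450×140 + 300×200 = 170000.

170000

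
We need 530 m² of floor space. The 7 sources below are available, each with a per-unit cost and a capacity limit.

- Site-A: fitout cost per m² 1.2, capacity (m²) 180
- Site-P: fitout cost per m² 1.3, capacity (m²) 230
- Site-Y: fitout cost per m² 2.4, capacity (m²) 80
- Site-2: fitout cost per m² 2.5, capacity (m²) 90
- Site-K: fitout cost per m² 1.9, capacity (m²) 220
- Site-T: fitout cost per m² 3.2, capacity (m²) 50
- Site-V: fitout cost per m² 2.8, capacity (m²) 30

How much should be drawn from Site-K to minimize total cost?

120

Use sources in increasing cost order.
Take 180 from Site-A at 1.2 → need 350 more.
Site-P (1.3): use full 230 → 120 m² to go.
Site-K at 1.9: take 120 of its 220 → requirement met.
Site-Y, Site-2, Site-V, Site-T: unused.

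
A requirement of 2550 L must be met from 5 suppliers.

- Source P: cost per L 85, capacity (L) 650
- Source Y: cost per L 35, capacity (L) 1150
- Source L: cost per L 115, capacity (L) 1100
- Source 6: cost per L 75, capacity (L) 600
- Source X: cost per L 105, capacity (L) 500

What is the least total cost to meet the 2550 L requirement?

156250

Cheapest first:
Source Y (35): use full 1150 ; 1400 L to go.
Take 600 from Source 6 at 75 ; need 800 more.
Take 650 from Source P at 85 ; need 150 more.
Take 150 from Source X at 105 to finish.
Source L: unused.
Cost = 1150×35 + 600×75 + 650×85 + 150×105 = 156250.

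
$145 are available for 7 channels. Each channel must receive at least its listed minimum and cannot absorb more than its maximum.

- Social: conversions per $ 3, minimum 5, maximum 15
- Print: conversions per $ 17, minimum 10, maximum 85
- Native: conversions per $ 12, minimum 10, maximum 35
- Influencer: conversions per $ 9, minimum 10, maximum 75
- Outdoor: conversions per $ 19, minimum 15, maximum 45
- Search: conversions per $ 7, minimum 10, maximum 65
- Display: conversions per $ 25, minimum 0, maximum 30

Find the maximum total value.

Meeting every minimum uses 5+10+10+10+15+10+0 = 60 $, leaving 85.
Rank by conversions per $: Display 25 > Outdoor 19 > Print 17 > Native 12 > Influencer 9 > Search 7 > Social 3.
Give Display 30 more to hit its cap of 30 → 55 left.
Outdoor: +30 to 45 (cap) → 25 left.
Print: +25 (room for 75) → 35. Pool exhausted.
Total = 3×5 + 17×35 + 12×10 + 9×10 + 19×45 + 7×10 + 25×30 = 2495.

2495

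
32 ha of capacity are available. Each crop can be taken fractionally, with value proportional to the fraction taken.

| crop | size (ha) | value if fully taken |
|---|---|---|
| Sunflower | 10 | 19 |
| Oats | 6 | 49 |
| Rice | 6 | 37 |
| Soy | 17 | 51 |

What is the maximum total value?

Best value per unit of size first: Oats 49/6≈8.17, Rice 37/6≈6.17, Soy 51/17≈3, Sunflower 19/10≈1.9.
All 6 ha of Oats fit (value 49) → 26 remain.
Rice: take in full, 6 ha for value 37 → 20 left.
Take all of Soy (17 ha, value 51) → 3 ha left.
Only 3 ha remain; take 3/10 of Sunflower for value 19×3/10 = 5.7.
Total value = 142.7.

142.7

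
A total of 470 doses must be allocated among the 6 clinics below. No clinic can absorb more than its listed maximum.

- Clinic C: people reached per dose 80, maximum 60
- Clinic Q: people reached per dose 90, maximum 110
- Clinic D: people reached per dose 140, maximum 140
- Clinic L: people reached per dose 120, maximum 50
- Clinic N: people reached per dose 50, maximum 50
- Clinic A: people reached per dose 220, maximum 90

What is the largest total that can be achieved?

61100

Rank by people reached per dose: Clinic A 220 > Clinic D 140 > Clinic L 120 > Clinic Q 90 > Clinic C 80 > Clinic N 50.
Give Clinic A 90 to hit its cap of 90 → 380 left.
Clinic D takes 140 to reach its cap of 140 → 240 left.
Clinic L takes 50 to reach its cap of 50 → 190 left.
Give Clinic Q 110 to hit its cap of 110 → 80 left.
Give Clinic C 60 to hit its cap of 60 → 20 left.
Clinic N has room for 50 but only 20 remain, so it gets 20.
Total = 80×60 + 90×110 + 140×140 + 120×50 + 50×20 + 220×90 = 61100.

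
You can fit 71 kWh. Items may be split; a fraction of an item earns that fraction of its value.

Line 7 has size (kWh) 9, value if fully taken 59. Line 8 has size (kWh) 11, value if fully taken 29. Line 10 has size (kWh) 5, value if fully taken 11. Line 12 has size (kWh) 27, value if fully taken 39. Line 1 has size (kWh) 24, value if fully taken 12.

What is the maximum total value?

Rank by value-to-size ratio: Line 7 59/9≈6.56, Line 8 29/11≈2.64, Line 10 11/5≈2.2, Line 12 39/27≈1.44, Line 1 12/24≈0.5.
Take all of Line 7 (9 kWh, value 59) — 62 kWh left.
Line 8: take in full, 11 kWh for value 29 — 51 left.
Line 10: take in full, 5 kWh for value 11 — 46 left.
Take all of Line 12 (27 kWh, value 39) — 19 kWh left.
Only 19 kWh remain; take 19/24 of Line 1 for value 12×19/24 = 9.5.
Total value = 147.5.

147.5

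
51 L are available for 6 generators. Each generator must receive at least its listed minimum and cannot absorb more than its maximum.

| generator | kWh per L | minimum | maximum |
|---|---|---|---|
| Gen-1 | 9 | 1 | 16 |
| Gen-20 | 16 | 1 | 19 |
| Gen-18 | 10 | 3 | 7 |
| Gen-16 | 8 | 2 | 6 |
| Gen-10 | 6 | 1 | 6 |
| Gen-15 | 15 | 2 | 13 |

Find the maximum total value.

672

Meeting every minimum uses 1+1+3+2+1+2 = 10 L, leaving 41.
Rank by kWh per L: Gen-20 16 > Gen-15 15 > Gen-18 10 > Gen-1 9 > Gen-16 8 > Gen-10 6.
Gen-20 takes 18 more to reach its cap of 19 — 23 left.
Gen-15: +11 to 13 (cap) — 12 left.
Gen-18 takes 4 more to reach its cap of 7 — 8 left.
Gen-1: +8 (room for 15) → 9. Pool exhausted.
Total = 9×9 + 16×19 + 10×7 + 8×2 + 6×1 + 15×13 = 672.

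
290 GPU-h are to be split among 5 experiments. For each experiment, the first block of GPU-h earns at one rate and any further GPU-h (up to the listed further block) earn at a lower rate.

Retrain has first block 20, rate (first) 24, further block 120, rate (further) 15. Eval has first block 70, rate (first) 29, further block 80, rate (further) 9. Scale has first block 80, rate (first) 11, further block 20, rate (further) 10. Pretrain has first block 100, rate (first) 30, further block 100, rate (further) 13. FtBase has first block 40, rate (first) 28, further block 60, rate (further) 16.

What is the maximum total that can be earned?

Order all 10 blocks by rate: Pretrain/tier1 30 > Eval/tier1 29 > FtBase/tier1 28 > Retrain/tier1 24 > FtBase/tier2 16 > Retrain/tier2 15 > Pretrain/tier2 13 > Scale/tier1 11 > Scale/tier2 10 > Eval/tier2 9.
Pretrain tier1 at 30: fill all 100 → 190 left.
Fill Eval tier1 block (70 at 29) → 120 left.
FtBase tier1 at 28: fill all 40 → 80 left.
Retrain tier1 at 24: fill all 20 → 60 left.
Fill FtBase tier2 block (60 at 16) → 0 left.
Total = 30×100 + 29×70 + 28×40 + 24×20 + 16×60 = 7590.

7590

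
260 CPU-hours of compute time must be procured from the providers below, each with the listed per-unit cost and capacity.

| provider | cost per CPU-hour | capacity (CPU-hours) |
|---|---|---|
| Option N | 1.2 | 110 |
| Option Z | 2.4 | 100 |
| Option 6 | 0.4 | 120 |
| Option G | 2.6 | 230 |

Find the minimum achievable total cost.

252

Use providers in increasing cost order.
Option 6 at 0.4: take all 120 CPU-hours ; 140 still needed.
Take 110 from Option N at 1.2 ; need 30 more.
Take 30 from Option Z at 2.4 to finish.
Option G: unused.
Cost = 120×0.4 + 110×1.2 + 30×2.4 = 252.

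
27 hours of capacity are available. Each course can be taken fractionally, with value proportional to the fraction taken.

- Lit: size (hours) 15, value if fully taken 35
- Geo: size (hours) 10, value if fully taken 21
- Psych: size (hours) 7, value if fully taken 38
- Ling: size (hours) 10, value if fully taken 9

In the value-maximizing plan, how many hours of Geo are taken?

Rank by value-to-size ratio: Psych 38/7≈5.43, Lit 35/15≈2.33, Geo 21/10≈2.1, Ling 9/10≈0.9.
All 7 hours of Psych fit (value 38) — 20 remain.
Take all of Lit (15 hours, value 35) — 5 hours left.
Fill the last 5 hours with part of Geo: 5/10 of it earns 10.5.

5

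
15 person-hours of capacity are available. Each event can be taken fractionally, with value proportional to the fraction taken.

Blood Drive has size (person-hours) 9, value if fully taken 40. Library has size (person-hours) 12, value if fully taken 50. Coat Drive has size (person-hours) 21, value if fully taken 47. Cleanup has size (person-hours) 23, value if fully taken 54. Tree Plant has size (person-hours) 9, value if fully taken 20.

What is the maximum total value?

Best value per unit of size first: Blood Drive 40/9≈4.44, Library 50/12≈4.17, Cleanup 54/23≈2.35, Coat Drive 47/21≈2.24, Tree Plant 20/9≈2.22.
All 9 person-hours of Blood Drive fit (value 40) → 6 remain.
Fill the last 6 person-hours with part of Library: 6/12 of it earns 25.
Total value = 65.

65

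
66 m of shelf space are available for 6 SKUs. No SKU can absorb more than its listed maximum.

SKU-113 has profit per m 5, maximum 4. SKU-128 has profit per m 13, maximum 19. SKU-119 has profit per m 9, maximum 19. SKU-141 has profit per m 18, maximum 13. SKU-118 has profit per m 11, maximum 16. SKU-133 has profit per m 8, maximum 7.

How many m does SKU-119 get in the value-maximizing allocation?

Highest profit per m first: SKU-141 18 > SKU-128 13 > SKU-118 11 > SKU-119 9 > SKU-133 8 > SKU-113 5.
SKU-141: +13 to 13 (cap) ; 53 left.
SKU-128: +19 to 19 (cap) ; 34 left.
SKU-118 takes 16 to reach its cap of 16 ; 18 left.
SKU-119: +18 (room for 19) → 18. Pool exhausted.

18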